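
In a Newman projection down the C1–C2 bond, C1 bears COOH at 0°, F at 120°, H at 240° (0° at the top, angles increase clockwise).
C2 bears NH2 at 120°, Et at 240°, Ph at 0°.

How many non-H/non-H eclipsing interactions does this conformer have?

Non-H eclipsing pairs: COOH(0°)/Ph(0°); F(120°)/NH2(120°) — 2 interactions.

2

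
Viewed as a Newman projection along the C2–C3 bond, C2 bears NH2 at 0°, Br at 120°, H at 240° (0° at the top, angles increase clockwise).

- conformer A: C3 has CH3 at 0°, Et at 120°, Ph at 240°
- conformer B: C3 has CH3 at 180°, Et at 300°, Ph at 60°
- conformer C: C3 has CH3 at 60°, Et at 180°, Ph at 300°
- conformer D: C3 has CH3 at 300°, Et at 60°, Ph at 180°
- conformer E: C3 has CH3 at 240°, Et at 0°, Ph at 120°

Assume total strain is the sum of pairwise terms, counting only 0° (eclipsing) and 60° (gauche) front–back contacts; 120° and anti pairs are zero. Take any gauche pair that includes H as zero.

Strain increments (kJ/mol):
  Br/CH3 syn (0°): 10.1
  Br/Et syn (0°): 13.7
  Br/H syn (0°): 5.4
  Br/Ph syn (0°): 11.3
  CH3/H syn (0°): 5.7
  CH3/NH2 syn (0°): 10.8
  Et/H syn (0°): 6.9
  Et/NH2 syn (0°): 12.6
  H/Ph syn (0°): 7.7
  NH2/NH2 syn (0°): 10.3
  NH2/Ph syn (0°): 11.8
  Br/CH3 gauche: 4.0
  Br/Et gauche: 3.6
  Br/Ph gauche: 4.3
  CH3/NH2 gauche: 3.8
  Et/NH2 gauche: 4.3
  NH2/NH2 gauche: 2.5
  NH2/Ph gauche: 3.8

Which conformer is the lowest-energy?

A (eclipsed): NH2(0°)/CH3(0°) eclipsed 10.8; Br(120°)/Et(120°) eclipsed 13.7; H(240°)/Ph(240°) eclipsed 7.7 → 32.2 kJ/mol.
B (staggered): NH2(0°)/Et(300°) gauche 4.3; NH2(0°)/Ph(60°) gauche 3.8; Br(120°)/CH3(180°) gauche 4.0; Br(120°)/Ph(60°) gauche 4.3 → 16.4 kJ/mol.
C (staggered): NH2(0°)/CH3(60°) gauche 3.8; NH2(0°)/Ph(300°) gauche 3.8; Br(120°)/CH3(60°) gauche 4.0; Br(120°)/Et(180°) gauche 3.6 → 15.2 kJ/mol.
D (staggered): NH2(0°)/CH3(300°) gauche 3.8; NH2(0°)/Et(60°) gauche 4.3; Br(120°)/Et(60°) gauche 3.6; Br(120°)/Ph(180°) gauche 4.3 → 16.0 kJ/mol.
E (eclipsed): NH2(0°)/Et(0°) eclipsed 12.6; Br(120°)/Ph(120°) eclipsed 11.3; H(240°)/CH3(240°) eclipsed 5.7 → 29.6 kJ/mol.
C has the lowest total (15.2 kJ/mol).

C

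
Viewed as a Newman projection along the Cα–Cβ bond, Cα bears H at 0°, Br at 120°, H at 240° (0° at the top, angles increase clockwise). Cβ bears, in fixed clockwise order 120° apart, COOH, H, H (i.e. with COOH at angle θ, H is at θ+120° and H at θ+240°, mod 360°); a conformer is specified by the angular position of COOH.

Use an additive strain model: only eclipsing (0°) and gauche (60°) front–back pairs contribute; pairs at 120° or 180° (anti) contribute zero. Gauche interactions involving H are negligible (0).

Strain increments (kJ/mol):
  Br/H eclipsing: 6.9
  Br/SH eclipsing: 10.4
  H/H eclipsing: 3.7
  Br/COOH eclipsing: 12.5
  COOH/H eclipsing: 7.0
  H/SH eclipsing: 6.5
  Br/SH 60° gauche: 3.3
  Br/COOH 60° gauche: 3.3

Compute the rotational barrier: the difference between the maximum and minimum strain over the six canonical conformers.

19.9 kJ/mol

COOH at 0° (eclipsed): H(0°)/COOH(0°) eclipsed 7.0; Br(120°)/H(120°) eclipsed 6.9; H(240°)/H(240°) eclipsed 3.7 → 17.6 kJ/mol.
COOH at 60° (staggered): Br(120°)/COOH(60°) gauche 3.3 → 3.3 kJ/mol.
COOH at 120° (eclipsed): H(0°)/H(0°) eclipsed 3.7; Br(120°)/COOH(120°) eclipsed 12.5; H(240°)/H(240°) eclipsed 3.7 → 19.9 kJ/mol.
COOH at 180° (staggered): Br(120°)/COOH(180°) gauche 3.3 → 3.3 kJ/mol.
COOH at 240° (eclipsed): H(0°)/H(0°) eclipsed 3.7; Br(120°)/H(120°) eclipsed 6.9; H(240°)/COOH(240°) eclipsed 7.0 → 17.6 kJ/mol.
COOH at 300° (staggered): no non-H gauche contacts → 0.0 kJ/mol.
Max at 120° (19.9 kJ/mol), min at 300° (0.0 kJ/mol); barrier = 19.9 kJ/mol.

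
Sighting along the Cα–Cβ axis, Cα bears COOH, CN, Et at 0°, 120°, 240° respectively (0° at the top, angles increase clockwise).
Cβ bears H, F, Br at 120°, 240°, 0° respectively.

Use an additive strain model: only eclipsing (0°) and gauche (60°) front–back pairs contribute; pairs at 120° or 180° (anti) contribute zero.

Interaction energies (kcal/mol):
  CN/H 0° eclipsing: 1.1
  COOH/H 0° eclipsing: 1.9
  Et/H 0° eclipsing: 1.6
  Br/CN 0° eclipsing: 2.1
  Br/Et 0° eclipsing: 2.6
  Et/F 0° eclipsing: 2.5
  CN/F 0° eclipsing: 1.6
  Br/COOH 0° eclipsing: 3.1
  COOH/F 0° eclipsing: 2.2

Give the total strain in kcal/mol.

6.7 kcal/mol

This conformer (eclipsed): COOH(0°)/Br(0°) eclipsed 3.1; CN(120°)/H(120°) eclipsed 1.1; Et(240°)/F(240°) eclipsed 2.5 → 6.7 kcal/mol.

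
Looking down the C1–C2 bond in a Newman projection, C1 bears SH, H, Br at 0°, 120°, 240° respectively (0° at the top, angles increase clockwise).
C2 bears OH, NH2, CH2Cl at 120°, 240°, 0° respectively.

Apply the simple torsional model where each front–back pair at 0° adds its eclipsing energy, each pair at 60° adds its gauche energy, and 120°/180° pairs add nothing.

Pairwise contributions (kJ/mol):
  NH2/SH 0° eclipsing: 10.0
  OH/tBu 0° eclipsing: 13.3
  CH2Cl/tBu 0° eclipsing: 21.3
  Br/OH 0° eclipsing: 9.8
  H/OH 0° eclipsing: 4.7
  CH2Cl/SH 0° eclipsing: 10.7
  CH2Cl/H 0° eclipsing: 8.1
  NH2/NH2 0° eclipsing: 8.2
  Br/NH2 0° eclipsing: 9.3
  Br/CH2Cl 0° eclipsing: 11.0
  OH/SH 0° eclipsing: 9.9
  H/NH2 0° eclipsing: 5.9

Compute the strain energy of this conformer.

This conformer is eclipsed. SH at 0° is eclipsed with CH2Cl at 0° (10.7); H at 120° is eclipsed with OH at 120° (4.7); Br at 240° is eclipsed with NH2 at 240° (9.3). Total 24.7 kJ/mol.

24.7 kJ/mol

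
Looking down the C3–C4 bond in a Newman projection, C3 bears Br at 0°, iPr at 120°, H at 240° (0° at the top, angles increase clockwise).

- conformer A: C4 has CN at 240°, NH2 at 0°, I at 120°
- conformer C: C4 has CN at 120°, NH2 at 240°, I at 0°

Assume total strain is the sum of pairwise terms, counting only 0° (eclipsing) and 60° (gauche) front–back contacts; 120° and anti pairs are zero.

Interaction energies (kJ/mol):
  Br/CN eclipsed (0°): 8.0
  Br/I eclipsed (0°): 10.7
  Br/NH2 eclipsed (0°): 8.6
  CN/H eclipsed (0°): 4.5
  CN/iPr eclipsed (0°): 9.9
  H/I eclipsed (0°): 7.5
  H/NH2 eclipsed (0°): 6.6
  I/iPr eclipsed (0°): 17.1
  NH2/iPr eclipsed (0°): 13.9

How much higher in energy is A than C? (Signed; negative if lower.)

A (eclipsed): Br(0°)/NH2(0°) eclipsed 8.6; iPr(120°)/I(120°) eclipsed 17.1; H(240°)/CN(240°) eclipsed 4.5 → 30.2 kJ/mol.
C (eclipsed): Br(0°)/I(0°) eclipsed 10.7; iPr(120°)/CN(120°) eclipsed 9.9; H(240°)/NH2(240°) eclipsed 6.6 → 27.2 kJ/mol.
E(A) − E(C) = 30.2 − 27.2 = +3.0 kJ/mol.

+3.0 kJ/mol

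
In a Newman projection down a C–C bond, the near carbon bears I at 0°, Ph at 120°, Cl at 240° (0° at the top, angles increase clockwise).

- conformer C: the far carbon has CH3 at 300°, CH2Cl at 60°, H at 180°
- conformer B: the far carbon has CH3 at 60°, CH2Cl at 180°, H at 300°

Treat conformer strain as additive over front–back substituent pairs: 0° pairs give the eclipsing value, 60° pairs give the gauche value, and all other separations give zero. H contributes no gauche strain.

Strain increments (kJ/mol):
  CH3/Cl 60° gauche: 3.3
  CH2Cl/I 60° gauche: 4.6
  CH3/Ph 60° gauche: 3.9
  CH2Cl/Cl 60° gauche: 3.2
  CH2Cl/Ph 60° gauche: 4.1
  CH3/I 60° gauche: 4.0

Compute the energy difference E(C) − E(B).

+0.8 kJ/mol

C is staggered. I at 0° is gauche with CH3 at 300° (4.0); I at 0° is gauche with CH2Cl at 60° (4.6); Ph at 120° is gauche with CH2Cl at 60° (4.1); Cl at 240° is gauche with CH3 at 300° (3.3). Total 16.0 kJ/mol.
B is staggered. I at 0° is gauche with CH3 at 60° (4.0); Ph at 120° is gauche with CH3 at 60° (3.9); Ph at 120° is gauche with CH2Cl at 180° (4.1); Cl at 240° is gauche with CH2Cl at 180° (3.2). Total 15.2 kJ/mol.
E(C) − E(B) = 16.0 − 15.2 = +0.8 kJ/mol.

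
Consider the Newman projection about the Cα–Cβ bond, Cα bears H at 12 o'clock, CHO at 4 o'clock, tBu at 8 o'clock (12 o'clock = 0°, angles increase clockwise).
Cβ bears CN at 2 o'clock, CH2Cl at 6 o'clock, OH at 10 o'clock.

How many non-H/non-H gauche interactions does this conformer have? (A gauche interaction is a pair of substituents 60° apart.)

Non-H gauche pairs: CHO(120°)/CN(60°); CHO(120°)/CH2Cl(180°); tBu(240°)/CH2Cl(180°); tBu(240°)/OH(300°) — 4 interactions.

4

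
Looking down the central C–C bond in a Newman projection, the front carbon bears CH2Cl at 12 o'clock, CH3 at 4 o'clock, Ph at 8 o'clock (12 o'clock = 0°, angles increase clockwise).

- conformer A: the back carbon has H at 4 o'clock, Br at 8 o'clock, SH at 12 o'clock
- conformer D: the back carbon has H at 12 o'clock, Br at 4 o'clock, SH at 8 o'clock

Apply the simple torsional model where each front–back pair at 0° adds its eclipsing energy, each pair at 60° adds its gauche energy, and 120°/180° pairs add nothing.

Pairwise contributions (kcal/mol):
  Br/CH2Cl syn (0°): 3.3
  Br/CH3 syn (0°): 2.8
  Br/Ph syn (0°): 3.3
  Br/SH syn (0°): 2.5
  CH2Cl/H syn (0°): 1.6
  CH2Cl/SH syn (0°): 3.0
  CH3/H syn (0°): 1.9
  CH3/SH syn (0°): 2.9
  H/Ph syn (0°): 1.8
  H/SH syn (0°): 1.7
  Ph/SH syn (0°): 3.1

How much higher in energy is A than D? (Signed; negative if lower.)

+0.7 kcal/mol

A is eclipsed. CH2Cl at 0° is eclipsed with SH at 0° (3.0); CH3 at 120° is eclipsed with H at 120° (1.9); Ph at 240° is eclipsed with Br at 240° (3.3). Total 8.2 kcal/mol.
D is eclipsed. CH2Cl at 0° is eclipsed with H at 0° (1.6); CH3 at 120° is eclipsed with Br at 120° (2.8); Ph at 240° is eclipsed with SH at 240° (3.1). Total 7.5 kcal/mol.
E(A) − E(D) = 8.2 − 7.5 = +0.7 kcal/mol.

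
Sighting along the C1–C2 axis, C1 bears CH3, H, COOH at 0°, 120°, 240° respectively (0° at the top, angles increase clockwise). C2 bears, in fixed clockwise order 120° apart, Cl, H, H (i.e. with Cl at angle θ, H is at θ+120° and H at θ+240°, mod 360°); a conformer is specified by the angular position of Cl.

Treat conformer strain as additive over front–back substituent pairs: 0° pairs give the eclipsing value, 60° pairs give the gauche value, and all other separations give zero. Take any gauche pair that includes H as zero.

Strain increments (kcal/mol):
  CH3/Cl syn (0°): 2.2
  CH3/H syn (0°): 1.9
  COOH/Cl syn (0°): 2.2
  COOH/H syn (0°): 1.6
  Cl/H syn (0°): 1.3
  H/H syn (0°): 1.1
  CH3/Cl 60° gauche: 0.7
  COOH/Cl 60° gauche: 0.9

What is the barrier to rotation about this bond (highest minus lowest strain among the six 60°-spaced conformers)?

Cl at 0° (eclipsed): CH3–Cl eclipsed, H–H eclipsed, COOH–H eclipsed; 2.2 + 1.1 + 1.6 = 4.9 kcal/mol.
Cl at 60° (staggered): CH3–Cl gauche; 0.7 = 0.7 kcal/mol.
Cl at 120° (eclipsed): CH3–H eclipsed, H–Cl eclipsed, COOH–H eclipsed; 1.9 + 1.3 + 1.6 = 4.8 kcal/mol.
Cl at 180° (staggered): COOH–Cl gauche; 0.9 = 0.9 kcal/mol.
Cl at 240° (eclipsed): CH3–H eclipsed, H–H eclipsed, COOH–Cl eclipsed; 1.9 + 1.1 + 2.2 = 5.2 kcal/mol.
Cl at 300° (staggered): CH3–Cl gauche, COOH–Cl gauche; 0.7 + 0.9 = 1.6 kcal/mol.
Max at 240° (5.2 kcal/mol), min at 60° (0.7 kcal/mol); barrier = 4.5 kcal/mol.

4.5 kcal/mol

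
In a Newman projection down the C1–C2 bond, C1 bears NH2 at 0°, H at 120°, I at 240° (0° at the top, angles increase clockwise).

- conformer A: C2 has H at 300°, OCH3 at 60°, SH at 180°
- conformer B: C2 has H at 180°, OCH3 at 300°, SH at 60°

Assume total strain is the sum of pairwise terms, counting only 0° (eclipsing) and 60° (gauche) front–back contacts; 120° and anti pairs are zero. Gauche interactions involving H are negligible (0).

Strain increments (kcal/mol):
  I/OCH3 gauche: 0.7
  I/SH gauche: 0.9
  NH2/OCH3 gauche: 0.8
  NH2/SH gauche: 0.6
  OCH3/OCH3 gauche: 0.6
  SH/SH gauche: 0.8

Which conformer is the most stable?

A is staggered. NH2 at 0° is gauche with OCH3 at 60° (0.8); I at 240° is gauche with SH at 180° (0.9). Total 1.7 kcal/mol.
B is staggered. NH2 at 0° is gauche with OCH3 at 300° (0.8); NH2 at 0° is gauche with SH at 60° (0.6); I at 240° is gauche with OCH3 at 300° (0.7). Total 2.1 kcal/mol.
A has the lowest total (1.7 kcal/mol).

A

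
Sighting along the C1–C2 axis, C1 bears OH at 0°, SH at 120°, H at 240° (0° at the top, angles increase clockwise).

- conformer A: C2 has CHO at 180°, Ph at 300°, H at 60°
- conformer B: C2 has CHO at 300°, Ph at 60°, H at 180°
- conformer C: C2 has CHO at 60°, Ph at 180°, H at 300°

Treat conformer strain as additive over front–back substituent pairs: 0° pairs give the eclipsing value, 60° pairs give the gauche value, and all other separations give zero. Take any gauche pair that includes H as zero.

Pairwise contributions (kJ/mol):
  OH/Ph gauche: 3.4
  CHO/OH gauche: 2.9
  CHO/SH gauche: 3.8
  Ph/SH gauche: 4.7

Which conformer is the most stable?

A

A (staggered): OH(0°)/Ph(300°) gauche 3.4; SH(120°)/CHO(180°) gauche 3.8 → 7.2 kJ/mol.
B (staggered): OH(0°)/CHO(300°) gauche 2.9; OH(0°)/Ph(60°) gauche 3.4; SH(120°)/Ph(60°) gauche 4.7 → 11.0 kJ/mol.
C (staggered): OH(0°)/CHO(60°) gauche 2.9; SH(120°)/CHO(60°) gauche 3.8; SH(120°)/Ph(180°) gauche 4.7 → 11.4 kJ/mol.
A has the lowest total (7.2 kJ/mol).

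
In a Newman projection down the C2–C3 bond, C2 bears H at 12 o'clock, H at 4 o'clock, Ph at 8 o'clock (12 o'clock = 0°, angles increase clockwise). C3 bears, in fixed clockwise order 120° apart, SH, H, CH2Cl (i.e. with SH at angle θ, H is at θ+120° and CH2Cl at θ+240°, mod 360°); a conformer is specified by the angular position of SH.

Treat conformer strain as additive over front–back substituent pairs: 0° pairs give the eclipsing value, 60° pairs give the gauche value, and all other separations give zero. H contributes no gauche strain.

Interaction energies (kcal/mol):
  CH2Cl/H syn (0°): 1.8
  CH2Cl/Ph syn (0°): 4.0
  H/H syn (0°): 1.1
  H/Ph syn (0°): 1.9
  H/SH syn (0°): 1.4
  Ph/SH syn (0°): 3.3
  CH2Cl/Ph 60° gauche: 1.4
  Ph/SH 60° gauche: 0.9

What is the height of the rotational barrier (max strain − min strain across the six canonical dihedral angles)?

SH at 0° (eclipsed): H–SH eclipsed, H–H eclipsed, Ph–CH2Cl eclipsed; 1.4 + 1.1 + 4.0 = 6.5 kcal/mol.
SH at 60° (staggered): Ph–CH2Cl gauche; 1.4 = 1.4 kcal/mol.
SH at 120° (eclipsed): H–CH2Cl eclipsed, H–SH eclipsed, Ph–H eclipsed; 1.8 + 1.4 + 1.9 = 5.1 kcal/mol.
SH at 180° (staggered): Ph–SH gauche; 0.9 = 0.9 kcal/mol.
SH at 240° (eclipsed): H–H eclipsed, H–CH2Cl eclipsed, Ph–SH eclipsed; 1.1 + 1.8 + 3.3 = 6.2 kcal/mol.
SH at 300° (staggered): Ph–SH gauche, Ph–CH2Cl gauche; 0.9 + 1.4 = 2.3 kcal/mol.
Max at 0° (6.5 kcal/mol), min at 180° (0.9 kcal/mol); barrier = 5.6 kcal/mol.

5.6 kcal/mol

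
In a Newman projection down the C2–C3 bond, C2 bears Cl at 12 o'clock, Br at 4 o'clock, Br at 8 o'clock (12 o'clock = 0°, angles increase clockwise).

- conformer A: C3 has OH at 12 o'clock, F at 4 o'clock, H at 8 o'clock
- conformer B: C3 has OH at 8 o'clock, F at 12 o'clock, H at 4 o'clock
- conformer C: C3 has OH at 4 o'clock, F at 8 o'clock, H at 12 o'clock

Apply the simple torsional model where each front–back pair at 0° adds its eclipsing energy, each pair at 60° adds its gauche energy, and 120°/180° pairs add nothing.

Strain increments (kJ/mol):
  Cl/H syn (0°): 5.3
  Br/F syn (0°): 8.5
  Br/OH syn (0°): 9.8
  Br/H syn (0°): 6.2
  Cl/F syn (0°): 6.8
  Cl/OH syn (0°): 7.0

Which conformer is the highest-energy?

A (eclipsed): Cl–OH eclipsed, Br–F eclipsed, Br–H eclipsed; 7.0 + 8.5 + 6.2 = 21.7 kJ/mol.
B (eclipsed): Cl–F eclipsed, Br–H eclipsed, Br–OH eclipsed; 6.8 + 6.2 + 9.8 = 22.8 kJ/mol.
C (eclipsed): Cl–H eclipsed, Br–OH eclipsed, Br–F eclipsed; 5.3 + 9.8 + 8.5 = 23.6 kJ/mol.
C has the highest total (23.6 kJ/mol).

C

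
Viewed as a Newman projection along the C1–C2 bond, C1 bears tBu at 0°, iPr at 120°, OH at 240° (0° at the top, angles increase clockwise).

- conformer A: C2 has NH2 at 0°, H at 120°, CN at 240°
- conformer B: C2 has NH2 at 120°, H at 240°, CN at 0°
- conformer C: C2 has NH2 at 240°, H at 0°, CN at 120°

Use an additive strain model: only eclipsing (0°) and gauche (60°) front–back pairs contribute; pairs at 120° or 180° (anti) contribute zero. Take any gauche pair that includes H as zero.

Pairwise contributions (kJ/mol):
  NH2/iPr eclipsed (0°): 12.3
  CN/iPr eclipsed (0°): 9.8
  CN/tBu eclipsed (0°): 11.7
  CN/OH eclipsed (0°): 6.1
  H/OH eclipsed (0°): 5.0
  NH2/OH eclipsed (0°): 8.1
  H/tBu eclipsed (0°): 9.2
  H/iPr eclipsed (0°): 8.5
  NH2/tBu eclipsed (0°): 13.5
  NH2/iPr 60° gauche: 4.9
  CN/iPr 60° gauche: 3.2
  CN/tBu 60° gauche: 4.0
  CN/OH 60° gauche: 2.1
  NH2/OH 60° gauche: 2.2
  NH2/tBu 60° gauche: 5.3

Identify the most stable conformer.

A (eclipsed): tBu–NH2 eclipsed, iPr–H eclipsed, OH–CN eclipsed; 13.5 + 8.5 + 6.1 = 28.1 kJ/mol.
B (eclipsed): tBu–CN eclipsed, iPr–NH2 eclipsed, OH–H eclipsed; 11.7 + 12.3 + 5.0 = 29.0 kJ/mol.
C (eclipsed): tBu–H eclipsed, iPr–CN eclipsed, OH–NH2 eclipsed; 9.2 + 9.8 + 8.1 = 27.1 kJ/mol.
C has the lowest total (27.1 kJ/mol).

C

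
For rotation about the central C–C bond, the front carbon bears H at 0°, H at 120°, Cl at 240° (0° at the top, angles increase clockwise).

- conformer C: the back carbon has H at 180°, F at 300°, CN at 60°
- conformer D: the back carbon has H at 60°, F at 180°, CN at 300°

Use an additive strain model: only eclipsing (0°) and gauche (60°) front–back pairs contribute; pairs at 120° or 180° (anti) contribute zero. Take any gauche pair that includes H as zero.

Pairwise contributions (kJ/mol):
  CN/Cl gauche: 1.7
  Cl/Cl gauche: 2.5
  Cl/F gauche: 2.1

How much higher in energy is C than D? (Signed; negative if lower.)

C (staggered): Cl(240°)/F(300°) gauche 2.1 → 2.1 kJ/mol.
D (staggered): Cl(240°)/F(180°) gauche 2.1; Cl(240°)/CN(300°) gauche 1.7 → 3.8 kJ/mol.
E(C) − E(D) = 2.1 − 3.8 = -1.7 kJ/mol.

-1.7 kJ/mol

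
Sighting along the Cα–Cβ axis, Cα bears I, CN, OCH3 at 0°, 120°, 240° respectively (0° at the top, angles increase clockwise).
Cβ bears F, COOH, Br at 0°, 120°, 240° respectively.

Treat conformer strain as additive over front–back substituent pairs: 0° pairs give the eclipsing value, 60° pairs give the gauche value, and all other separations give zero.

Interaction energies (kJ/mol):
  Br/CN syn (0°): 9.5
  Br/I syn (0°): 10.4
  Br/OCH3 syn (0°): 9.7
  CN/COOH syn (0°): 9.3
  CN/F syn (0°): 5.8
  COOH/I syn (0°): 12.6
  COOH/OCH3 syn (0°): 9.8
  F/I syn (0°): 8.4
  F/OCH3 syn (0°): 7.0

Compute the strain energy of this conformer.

27.4 kJ/mol

This conformer (eclipsed): I(0°)/F(0°) eclipsed 8.4; CN(120°)/COOH(120°) eclipsed 9.3; OCH3(240°)/Br(240°) eclipsed 9.7 → 27.4 kJ/mol.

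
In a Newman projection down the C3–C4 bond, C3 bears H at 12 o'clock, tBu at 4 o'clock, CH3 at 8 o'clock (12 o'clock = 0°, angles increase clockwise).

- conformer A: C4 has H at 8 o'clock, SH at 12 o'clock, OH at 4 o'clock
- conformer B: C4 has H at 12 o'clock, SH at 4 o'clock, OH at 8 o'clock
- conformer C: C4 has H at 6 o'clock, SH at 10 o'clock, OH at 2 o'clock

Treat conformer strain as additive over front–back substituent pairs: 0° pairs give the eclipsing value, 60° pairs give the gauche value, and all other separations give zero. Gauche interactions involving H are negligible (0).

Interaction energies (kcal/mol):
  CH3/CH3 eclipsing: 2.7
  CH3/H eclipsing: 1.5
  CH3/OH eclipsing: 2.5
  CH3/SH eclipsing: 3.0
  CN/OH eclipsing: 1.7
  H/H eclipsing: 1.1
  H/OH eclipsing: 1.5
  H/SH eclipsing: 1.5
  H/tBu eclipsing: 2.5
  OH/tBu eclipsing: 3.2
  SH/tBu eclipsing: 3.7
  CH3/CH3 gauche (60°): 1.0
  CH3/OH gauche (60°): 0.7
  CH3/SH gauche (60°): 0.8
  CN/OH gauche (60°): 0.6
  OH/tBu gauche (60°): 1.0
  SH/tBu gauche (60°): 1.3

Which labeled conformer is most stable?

C

A (eclipsed): H(0°)/SH(0°) eclipsed 1.5; tBu(120°)/OH(120°) eclipsed 3.2; CH3(240°)/H(240°) eclipsed 1.5 → 6.2 kcal/mol.
B (eclipsed): H(0°)/H(0°) eclipsed 1.1; tBu(120°)/SH(120°) eclipsed 3.7; CH3(240°)/OH(240°) eclipsed 2.5 → 7.3 kcal/mol.
C (staggered): tBu(120°)/OH(60°) gauche 1.0; CH3(240°)/SH(300°) gauche 0.8 → 1.8 kcal/mol.
C has the lowest total (1.8 kcal/mol).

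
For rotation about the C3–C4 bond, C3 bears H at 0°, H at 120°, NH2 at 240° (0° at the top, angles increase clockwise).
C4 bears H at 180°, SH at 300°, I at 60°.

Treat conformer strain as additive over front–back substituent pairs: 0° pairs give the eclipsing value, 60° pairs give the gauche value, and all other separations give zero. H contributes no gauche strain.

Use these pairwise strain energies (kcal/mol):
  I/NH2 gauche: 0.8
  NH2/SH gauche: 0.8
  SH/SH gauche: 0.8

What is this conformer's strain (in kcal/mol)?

This conformer (staggered): NH2–SH gauche; 0.8 = 0.8 kcal/mol.

0.8 kcal/mol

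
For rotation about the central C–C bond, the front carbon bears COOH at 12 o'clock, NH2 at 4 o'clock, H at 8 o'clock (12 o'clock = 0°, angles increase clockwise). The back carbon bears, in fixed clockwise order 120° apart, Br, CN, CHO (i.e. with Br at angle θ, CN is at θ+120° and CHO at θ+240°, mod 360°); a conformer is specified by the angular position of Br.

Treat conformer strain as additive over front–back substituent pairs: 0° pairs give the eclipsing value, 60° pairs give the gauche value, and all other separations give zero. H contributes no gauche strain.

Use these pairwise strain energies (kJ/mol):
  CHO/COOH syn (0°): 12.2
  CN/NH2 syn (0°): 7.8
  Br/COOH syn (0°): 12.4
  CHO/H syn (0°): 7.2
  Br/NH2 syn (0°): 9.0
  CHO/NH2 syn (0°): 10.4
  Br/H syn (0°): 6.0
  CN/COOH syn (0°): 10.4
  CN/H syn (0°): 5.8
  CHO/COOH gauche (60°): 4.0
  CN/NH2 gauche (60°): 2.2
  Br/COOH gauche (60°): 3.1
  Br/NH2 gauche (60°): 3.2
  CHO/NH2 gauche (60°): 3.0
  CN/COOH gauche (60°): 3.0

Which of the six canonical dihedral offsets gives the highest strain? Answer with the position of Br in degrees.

0°

Br at 0° (eclipsed): COOH(0°)/Br(0°) eclipsed 12.4; NH2(120°)/CN(120°) eclipsed 7.8; H(240°)/CHO(240°) eclipsed 7.2 → 27.4 kJ/mol.
Br at 60° (staggered): COOH(0°)/Br(60°) gauche 3.1; COOH(0°)/CHO(300°) gauche 4.0; NH2(120°)/Br(60°) gauche 3.2; NH2(120°)/CN(180°) gauche 2.2 → 12.5 kJ/mol.
Br at 120° (eclipsed): COOH(0°)/CHO(0°) eclipsed 12.2; NH2(120°)/Br(120°) eclipsed 9.0; H(240°)/CN(240°) eclipsed 5.8 → 27.0 kJ/mol.
Br at 180° (staggered): COOH(0°)/CN(300°) gauche 3.0; COOH(0°)/CHO(60°) gauche 4.0; NH2(120°)/Br(180°) gauche 3.2; NH2(120°)/CHO(60°) gauche 3.0 → 13.2 kJ/mol.
Br at 240° (eclipsed): COOH(0°)/CN(0°) eclipsed 10.4; NH2(120°)/CHO(120°) eclipsed 10.4; H(240°)/Br(240°) eclipsed 6.0 → 26.8 kJ/mol.
Br at 300° (staggered): COOH(0°)/Br(300°) gauche 3.1; COOH(0°)/CN(60°) gauche 3.0; NH2(120°)/CN(60°) gauche 2.2; NH2(120°)/CHO(180°) gauche 3.0 → 11.3 kJ/mol.
The maximum (27.4 kJ/mol) occurs with Br at 0°.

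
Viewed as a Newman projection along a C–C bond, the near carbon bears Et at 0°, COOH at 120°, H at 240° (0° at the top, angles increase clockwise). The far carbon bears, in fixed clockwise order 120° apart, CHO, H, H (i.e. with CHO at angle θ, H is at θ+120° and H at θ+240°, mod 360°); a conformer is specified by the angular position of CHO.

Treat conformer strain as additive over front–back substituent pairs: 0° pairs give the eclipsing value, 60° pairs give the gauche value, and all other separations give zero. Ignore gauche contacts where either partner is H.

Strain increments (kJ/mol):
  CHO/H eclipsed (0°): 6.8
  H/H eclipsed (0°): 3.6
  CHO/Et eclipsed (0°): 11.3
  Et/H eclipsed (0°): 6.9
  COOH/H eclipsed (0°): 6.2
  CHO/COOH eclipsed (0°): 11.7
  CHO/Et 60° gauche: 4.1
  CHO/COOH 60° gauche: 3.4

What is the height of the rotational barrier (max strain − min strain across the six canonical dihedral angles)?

18.8 kJ/mol

CHO at 0° (eclipsed): Et–CHO eclipsed, COOH–H eclipsed, H–H eclipsed; 11.3 + 6.2 + 3.6 = 21.1 kJ/mol.
CHO at 60° (staggered): Et–CHO gauche, COOH–CHO gauche; 4.1 + 3.4 = 7.5 kJ/mol.
CHO at 120° (eclipsed): Et–H eclipsed, COOH–CHO eclipsed, H–H eclipsed; 6.9 + 11.7 + 3.6 = 22.2 kJ/mol.
CHO at 180° (staggered): COOH–CHO gauche; 3.4 = 3.4 kJ/mol.
CHO at 240° (eclipsed): Et–H eclipsed, COOH–H eclipsed, H–CHO eclipsed; 6.9 + 6.2 + 6.8 = 19.9 kJ/mol.
CHO at 300° (staggered): Et–CHO gauche; 4.1 = 4.1 kJ/mol.
Max at 120° (22.2 kJ/mol), min at 180° (3.4 kJ/mol); barrier = 18.8 kJ/mol.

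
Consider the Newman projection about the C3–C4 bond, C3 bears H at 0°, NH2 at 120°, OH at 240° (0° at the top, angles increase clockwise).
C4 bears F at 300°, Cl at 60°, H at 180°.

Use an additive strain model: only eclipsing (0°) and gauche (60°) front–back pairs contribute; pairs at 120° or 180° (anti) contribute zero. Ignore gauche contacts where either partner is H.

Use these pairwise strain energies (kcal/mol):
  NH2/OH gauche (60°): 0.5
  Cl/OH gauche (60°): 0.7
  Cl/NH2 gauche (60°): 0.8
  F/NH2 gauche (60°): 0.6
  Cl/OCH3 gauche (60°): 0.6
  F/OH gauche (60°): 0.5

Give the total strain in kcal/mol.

1.3 kcal/mol

This conformer (staggered): NH2(120°)/Cl(60°) gauche 0.8; OH(240°)/F(300°) gauche 0.5 → 1.3 kcal/mol.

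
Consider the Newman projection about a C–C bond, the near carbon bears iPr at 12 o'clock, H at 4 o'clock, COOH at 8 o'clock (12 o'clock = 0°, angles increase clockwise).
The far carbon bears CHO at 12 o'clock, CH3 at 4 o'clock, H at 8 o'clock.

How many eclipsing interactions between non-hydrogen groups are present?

Non-H eclipsing pairs: iPr(0°)/CHO(0°) — 1 interaction.

1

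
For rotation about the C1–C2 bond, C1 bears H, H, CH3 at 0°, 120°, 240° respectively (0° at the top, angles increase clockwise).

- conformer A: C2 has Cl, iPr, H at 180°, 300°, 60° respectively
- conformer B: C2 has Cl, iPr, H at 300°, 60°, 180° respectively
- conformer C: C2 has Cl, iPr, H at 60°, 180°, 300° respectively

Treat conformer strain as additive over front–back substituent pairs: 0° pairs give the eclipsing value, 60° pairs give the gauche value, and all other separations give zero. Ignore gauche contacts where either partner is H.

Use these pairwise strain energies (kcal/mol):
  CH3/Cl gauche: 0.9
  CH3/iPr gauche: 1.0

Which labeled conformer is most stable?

A (staggered): CH3(240°)/Cl(180°) gauche 0.9; CH3(240°)/iPr(300°) gauche 1.0 → 1.9 kcal/mol.
B (staggered): CH3(240°)/Cl(300°) gauche 0.9 → 0.9 kcal/mol.
C (staggered): CH3(240°)/iPr(180°) gauche 1.0 → 1.0 kcal/mol.
B has the lowest total (0.9 kcal/mol).

B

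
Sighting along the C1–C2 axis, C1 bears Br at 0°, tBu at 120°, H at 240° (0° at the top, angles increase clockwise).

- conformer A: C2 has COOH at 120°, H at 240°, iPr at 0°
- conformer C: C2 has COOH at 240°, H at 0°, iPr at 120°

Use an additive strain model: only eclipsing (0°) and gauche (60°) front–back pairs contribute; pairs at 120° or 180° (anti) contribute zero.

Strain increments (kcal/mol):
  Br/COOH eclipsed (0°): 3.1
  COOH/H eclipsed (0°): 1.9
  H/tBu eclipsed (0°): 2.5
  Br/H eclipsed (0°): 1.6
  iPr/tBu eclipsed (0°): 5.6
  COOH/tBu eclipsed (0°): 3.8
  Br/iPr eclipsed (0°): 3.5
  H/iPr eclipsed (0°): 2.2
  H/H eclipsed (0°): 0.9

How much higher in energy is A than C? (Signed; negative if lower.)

A (eclipsed): Br(0°)/iPr(0°) eclipsed 3.5; tBu(120°)/COOH(120°) eclipsed 3.8; H(240°)/H(240°) eclipsed 0.9 → 8.2 kcal/mol.
C (eclipsed): Br(0°)/H(0°) eclipsed 1.6; tBu(120°)/iPr(120°) eclipsed 5.6; H(240°)/COOH(240°) eclipsed 1.9 → 9.1 kcal/mol.
E(A) − E(C) = 8.2 − 9.1 = -0.9 kcal/mol.

-0.9 kcal/mol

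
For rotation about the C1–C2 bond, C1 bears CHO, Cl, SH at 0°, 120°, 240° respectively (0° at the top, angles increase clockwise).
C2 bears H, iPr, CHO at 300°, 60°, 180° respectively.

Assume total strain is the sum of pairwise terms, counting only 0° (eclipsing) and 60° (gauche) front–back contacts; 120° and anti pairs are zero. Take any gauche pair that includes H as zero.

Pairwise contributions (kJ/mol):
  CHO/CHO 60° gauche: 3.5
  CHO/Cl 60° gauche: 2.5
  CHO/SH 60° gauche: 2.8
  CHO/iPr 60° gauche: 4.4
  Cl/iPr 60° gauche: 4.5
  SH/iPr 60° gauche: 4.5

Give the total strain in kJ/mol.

This conformer is staggered. CHO at 0° is gauche with iPr at 60° (4.4); Cl at 120° is gauche with iPr at 60° (4.5); Cl at 120° is gauche with CHO at 180° (2.5); SH at 240° is gauche with CHO at 180° (2.8). Total 14.2 kJ/mol.

14.2 kJ/mol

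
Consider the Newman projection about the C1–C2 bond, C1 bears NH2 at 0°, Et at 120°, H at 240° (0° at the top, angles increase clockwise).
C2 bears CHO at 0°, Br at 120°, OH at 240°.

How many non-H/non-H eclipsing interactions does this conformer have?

Non-H eclipsing pairs: NH2(0°)/CHO(0°); Et(120°)/Br(120°) — 2 interactions.

2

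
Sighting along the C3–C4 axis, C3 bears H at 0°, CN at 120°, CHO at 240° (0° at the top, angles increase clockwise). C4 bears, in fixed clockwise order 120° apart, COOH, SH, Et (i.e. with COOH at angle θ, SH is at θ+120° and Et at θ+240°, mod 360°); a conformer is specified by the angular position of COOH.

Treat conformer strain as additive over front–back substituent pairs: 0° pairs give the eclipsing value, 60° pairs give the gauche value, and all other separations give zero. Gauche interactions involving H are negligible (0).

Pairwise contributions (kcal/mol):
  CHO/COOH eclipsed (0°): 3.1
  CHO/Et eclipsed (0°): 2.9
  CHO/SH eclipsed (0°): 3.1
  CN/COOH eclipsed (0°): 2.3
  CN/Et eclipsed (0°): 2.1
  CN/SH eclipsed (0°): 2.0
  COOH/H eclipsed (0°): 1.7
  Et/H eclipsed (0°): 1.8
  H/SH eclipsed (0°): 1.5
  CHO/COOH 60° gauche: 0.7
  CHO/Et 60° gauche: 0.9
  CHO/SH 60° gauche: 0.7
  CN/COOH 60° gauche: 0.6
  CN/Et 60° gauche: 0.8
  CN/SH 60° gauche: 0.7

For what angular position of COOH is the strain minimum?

COOH at 0° (eclipsed): H(0°)/COOH(0°) eclipsed 1.7; CN(120°)/SH(120°) eclipsed 2.0; CHO(240°)/Et(240°) eclipsed 2.9 → 6.6 kcal/mol.
COOH at 60° (staggered): CN(120°)/COOH(60°) gauche 0.6; CN(120°)/SH(180°) gauche 0.7; CHO(240°)/SH(180°) gauche 0.7; CHO(240°)/Et(300°) gauche 0.9 → 2.9 kcal/mol.
COOH at 120° (eclipsed): H(0°)/Et(0°) eclipsed 1.8; CN(120°)/COOH(120°) eclipsed 2.3; CHO(240°)/SH(240°) eclipsed 3.1 → 7.2 kcal/mol.
COOH at 180° (staggered): CN(120°)/COOH(180°) gauche 0.6; CN(120°)/Et(60°) gauche 0.8; CHO(240°)/COOH(180°) gauche 0.7; CHO(240°)/SH(300°) gauche 0.7 → 2.8 kcal/mol.
COOH at 240° (eclipsed): H(0°)/SH(0°) eclipsed 1.5; CN(120°)/Et(120°) eclipsed 2.1; CHO(240°)/COOH(240°) eclipsed 3.1 → 6.7 kcal/mol.
COOH at 300° (staggered): CN(120°)/SH(60°) gauche 0.7; CN(120°)/Et(180°) gauche 0.8; CHO(240°)/COOH(300°) gauche 0.7; CHO(240°)/Et(180°) gauche 0.9 → 3.1 kcal/mol.
The minimum (2.8 kcal/mol) occurs with COOH at 180°.

180°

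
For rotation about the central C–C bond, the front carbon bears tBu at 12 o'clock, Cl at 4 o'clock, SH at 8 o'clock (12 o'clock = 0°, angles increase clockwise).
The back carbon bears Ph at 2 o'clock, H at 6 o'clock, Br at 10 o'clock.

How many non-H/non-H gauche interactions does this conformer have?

4

Non-H gauche pairs: tBu(0°)/Ph(60°); tBu(0°)/Br(300°); Cl(120°)/Ph(60°); SH(240°)/Br(300°) — 4 interactions.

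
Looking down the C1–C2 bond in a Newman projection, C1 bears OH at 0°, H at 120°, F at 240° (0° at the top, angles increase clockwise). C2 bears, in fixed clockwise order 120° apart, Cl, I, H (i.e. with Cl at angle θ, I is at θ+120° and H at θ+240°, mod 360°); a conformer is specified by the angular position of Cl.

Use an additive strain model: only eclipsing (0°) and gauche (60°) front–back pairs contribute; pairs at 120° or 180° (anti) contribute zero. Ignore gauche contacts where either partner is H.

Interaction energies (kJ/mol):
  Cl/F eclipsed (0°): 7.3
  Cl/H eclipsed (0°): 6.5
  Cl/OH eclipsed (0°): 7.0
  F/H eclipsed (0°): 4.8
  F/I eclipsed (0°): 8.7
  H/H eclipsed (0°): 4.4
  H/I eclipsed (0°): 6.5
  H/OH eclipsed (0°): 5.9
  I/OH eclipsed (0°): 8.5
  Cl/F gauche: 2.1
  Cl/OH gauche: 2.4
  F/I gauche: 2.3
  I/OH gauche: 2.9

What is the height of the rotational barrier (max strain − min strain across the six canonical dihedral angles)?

Cl at 0° (eclipsed): OH–Cl eclipsed, H–I eclipsed, F–H eclipsed; 7.0 + 6.5 + 4.8 = 18.3 kJ/mol.
Cl at 60° (staggered): OH–Cl gauche, F–I gauche; 2.4 + 2.3 = 4.7 kJ/mol.
Cl at 120° (eclipsed): OH–H eclipsed, H–Cl eclipsed, F–I eclipsed; 5.9 + 6.5 + 8.7 = 21.1 kJ/mol.
Cl at 180° (staggered): OH–I gauche, F–Cl gauche, F–I gauche; 2.9 + 2.1 + 2.3 = 7.3 kJ/mol.
Cl at 240° (eclipsed): OH–I eclipsed, H–H eclipsed, F–Cl eclipsed; 8.5 + 4.4 + 7.3 = 20.2 kJ/mol.
Cl at 300° (staggered): OH–Cl gauche, OH–I gauche, F–Cl gauche; 2.4 + 2.9 + 2.1 = 7.4 kJ/mol.
Max at 120° (21.1 kJ/mol), min at 60° (4.7 kJ/mol); barrier = 16.4 kJ/mol.

16.4 kJ/mol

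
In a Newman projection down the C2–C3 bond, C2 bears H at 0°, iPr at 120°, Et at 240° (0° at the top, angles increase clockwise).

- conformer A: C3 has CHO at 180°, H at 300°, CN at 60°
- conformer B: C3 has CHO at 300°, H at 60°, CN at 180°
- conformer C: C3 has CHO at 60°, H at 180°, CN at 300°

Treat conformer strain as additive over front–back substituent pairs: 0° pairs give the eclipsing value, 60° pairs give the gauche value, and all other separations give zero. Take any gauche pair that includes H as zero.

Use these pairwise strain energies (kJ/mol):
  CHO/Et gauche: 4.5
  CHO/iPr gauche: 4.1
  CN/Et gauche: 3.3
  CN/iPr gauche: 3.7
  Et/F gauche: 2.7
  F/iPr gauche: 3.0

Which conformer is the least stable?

A

A is staggered. iPr at 120° is gauche with CHO at 180° (4.1); iPr at 120° is gauche with CN at 60° (3.7); Et at 240° is gauche with CHO at 180° (4.5). Total 12.3 kJ/mol.
B is staggered. iPr at 120° is gauche with CN at 180° (3.7); Et at 240° is gauche with CHO at 300° (4.5); Et at 240° is gauche with CN at 180° (3.3). Total 11.5 kJ/mol.
C is staggered. iPr at 120° is gauche with CHO at 60° (4.1); Et at 240° is gauche with CN at 300° (3.3). Total 7.4 kJ/mol.
A has the highest total (12.3 kJ/mol).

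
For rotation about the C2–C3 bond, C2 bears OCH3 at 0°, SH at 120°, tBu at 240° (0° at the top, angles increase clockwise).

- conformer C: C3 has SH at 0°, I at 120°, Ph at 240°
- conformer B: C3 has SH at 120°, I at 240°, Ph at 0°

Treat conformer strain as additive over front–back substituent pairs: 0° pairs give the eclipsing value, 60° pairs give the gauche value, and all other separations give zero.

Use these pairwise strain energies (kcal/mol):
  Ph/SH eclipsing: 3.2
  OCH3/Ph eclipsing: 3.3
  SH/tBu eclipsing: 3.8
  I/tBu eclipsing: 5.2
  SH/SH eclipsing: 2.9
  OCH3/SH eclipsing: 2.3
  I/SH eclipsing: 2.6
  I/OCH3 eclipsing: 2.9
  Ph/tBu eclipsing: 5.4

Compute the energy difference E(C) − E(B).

C (eclipsed): OCH3–SH eclipsed, SH–I eclipsed, tBu–Ph eclipsed; 2.3 + 2.6 + 5.4 = 10.3 kcal/mol.
B (eclipsed): OCH3–Ph eclipsed, SH–SH eclipsed, tBu–I eclipsed; 3.3 + 2.9 + 5.2 = 11.4 kcal/mol.
E(C) − E(B) = 10.3 − 11.4 = -1.1 kcal/mol.

-1.1 kcal/mol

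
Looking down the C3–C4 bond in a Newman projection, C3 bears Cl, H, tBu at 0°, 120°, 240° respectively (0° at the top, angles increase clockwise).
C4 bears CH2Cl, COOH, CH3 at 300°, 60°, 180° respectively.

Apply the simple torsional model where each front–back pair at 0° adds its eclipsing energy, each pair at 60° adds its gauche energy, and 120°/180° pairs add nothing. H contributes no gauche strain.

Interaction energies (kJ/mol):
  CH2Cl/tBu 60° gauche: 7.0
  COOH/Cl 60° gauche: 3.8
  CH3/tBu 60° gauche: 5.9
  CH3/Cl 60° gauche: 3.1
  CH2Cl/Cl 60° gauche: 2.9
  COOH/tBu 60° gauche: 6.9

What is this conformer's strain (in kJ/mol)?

19.6 kJ/mol

This conformer is staggered. Cl at 0° is gauche with CH2Cl at 300° (2.9); Cl at 0° is gauche with COOH at 60° (3.8); tBu at 240° is gauche with CH2Cl at 300° (7.0); tBu at 240° is gauche with CH3 at 180° (5.9). Total 19.6 kJ/mol.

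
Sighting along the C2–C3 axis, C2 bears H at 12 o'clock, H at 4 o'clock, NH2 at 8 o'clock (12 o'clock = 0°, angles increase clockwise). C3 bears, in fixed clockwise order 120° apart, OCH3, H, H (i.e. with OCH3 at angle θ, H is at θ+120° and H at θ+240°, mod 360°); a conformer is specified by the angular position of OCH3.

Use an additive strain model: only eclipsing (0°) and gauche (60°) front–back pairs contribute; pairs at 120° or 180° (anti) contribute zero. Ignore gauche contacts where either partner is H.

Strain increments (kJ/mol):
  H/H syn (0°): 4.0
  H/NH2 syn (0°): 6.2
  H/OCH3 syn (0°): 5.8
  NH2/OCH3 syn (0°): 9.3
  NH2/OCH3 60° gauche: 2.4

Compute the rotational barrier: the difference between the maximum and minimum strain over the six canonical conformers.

OCH3 at 0° (eclipsed): H(0°)/OCH3(0°) eclipsed 5.8; H(120°)/H(120°) eclipsed 4.0; NH2(240°)/H(240°) eclipsed 6.2 → 16.0 kJ/mol.
OCH3 at 60° (staggered): no non-H gauche contacts → 0.0 kJ/mol.
OCH3 at 120° (eclipsed): H(0°)/H(0°) eclipsed 4.0; H(120°)/OCH3(120°) eclipsed 5.8; NH2(240°)/H(240°) eclipsed 6.2 → 16.0 kJ/mol.
OCH3 at 180° (staggered): NH2(240°)/OCH3(180°) gauche 2.4 → 2.4 kJ/mol.
OCH3 at 240° (eclipsed): H(0°)/H(0°) eclipsed 4.0; H(120°)/H(120°) eclipsed 4.0; NH2(240°)/OCH3(240°) eclipsed 9.3 → 17.3 kJ/mol.
OCH3 at 300° (staggered): NH2(240°)/OCH3(300°) gauche 2.4 → 2.4 kJ/mol.
Max at 240° (17.3 kJ/mol), min at 60° (0.0 kJ/mol); barrier = 17.3 kJ/mol.

17.3 kJ/mol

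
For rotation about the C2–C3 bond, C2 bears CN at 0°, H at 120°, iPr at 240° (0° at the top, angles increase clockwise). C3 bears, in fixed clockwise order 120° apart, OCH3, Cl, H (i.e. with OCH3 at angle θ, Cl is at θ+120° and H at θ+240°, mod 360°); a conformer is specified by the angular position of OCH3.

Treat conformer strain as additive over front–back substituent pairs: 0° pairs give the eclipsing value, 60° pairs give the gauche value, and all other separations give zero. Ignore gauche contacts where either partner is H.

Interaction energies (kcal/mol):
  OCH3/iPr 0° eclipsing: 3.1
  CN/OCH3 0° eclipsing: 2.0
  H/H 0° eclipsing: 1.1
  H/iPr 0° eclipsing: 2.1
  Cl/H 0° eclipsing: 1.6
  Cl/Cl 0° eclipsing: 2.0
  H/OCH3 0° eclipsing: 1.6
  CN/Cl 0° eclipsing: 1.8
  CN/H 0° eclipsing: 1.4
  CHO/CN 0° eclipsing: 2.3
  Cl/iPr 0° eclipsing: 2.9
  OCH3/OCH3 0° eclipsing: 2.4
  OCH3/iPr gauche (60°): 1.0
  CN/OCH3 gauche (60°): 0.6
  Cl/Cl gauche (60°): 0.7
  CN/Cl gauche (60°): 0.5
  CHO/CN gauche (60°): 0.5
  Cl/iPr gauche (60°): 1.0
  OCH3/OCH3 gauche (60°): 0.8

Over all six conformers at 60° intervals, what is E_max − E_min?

OCH3 at 0° is eclipsed. CN at 0° is eclipsed with OCH3 at 0° (2.0); H at 120° is eclipsed with Cl at 120° (1.6); iPr at 240° is eclipsed with H at 240° (2.1). Total 5.7 kcal/mol.
OCH3 at 60° is staggered. CN at 0° is gauche with OCH3 at 60° (0.6); iPr at 240° is gauche with Cl at 180° (1.0). Total 1.6 kcal/mol.
OCH3 at 120° is eclipsed. CN at 0° is eclipsed with H at 0° (1.4); H at 120° is eclipsed with OCH3 at 120° (1.6); iPr at 240° is eclipsed with Cl at 240° (2.9). Total 5.9 kcal/mol.
OCH3 at 180° is staggered. CN at 0° is gauche with Cl at 300° (0.5); iPr at 240° is gauche with OCH3 at 180° (1.0); iPr at 240° is gauche with Cl at 300° (1.0). Total 2.5 kcal/mol.
OCH3 at 240° is eclipsed. CN at 0° is eclipsed with Cl at 0° (1.8); H at 120° is eclipsed with H at 120° (1.1); iPr at 240° is eclipsed with OCH3 at 240° (3.1). Total 6.0 kcal/mol.
OCH3 at 300° is staggered. CN at 0° is gauche with OCH3 at 300° (0.6); CN at 0° is gauche with Cl at 60° (0.5); iPr at 240° is gauche with OCH3 at 300° (1.0). Total 2.1 kcal/mol.
Max at 240° (6.0 kcal/mol), min at 60° (1.6 kcal/mol); barrier = 4.4 kcal/mol.

4.4 kcal/mol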